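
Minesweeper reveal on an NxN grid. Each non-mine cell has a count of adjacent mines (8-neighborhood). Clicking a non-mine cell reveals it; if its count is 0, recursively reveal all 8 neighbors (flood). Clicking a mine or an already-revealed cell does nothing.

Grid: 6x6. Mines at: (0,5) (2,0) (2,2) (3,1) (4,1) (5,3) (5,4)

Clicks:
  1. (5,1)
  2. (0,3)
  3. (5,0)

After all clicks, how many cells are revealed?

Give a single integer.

Answer: 12

Derivation:
Click 1 (5,1) count=1: revealed 1 new [(5,1)] -> total=1
Click 2 (0,3) count=0: revealed 10 new [(0,0) (0,1) (0,2) (0,3) (0,4) (1,0) (1,1) (1,2) (1,3) (1,4)] -> total=11
Click 3 (5,0) count=1: revealed 1 new [(5,0)] -> total=12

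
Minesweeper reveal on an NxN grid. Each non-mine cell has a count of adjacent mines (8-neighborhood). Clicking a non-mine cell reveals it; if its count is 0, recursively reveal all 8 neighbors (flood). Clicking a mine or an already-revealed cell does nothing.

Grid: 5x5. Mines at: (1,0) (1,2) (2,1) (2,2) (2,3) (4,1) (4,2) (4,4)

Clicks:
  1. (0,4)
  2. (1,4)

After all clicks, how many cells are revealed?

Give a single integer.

Click 1 (0,4) count=0: revealed 4 new [(0,3) (0,4) (1,3) (1,4)] -> total=4
Click 2 (1,4) count=1: revealed 0 new [(none)] -> total=4

Answer: 4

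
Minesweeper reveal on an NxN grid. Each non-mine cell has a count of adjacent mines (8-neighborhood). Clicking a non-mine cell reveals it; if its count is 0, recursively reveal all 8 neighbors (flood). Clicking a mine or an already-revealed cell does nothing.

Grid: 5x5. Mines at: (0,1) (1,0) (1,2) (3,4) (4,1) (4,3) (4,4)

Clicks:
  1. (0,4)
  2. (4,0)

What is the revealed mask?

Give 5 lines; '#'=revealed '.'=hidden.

Answer: ...##
...##
...##
.....
#....

Derivation:
Click 1 (0,4) count=0: revealed 6 new [(0,3) (0,4) (1,3) (1,4) (2,3) (2,4)] -> total=6
Click 2 (4,0) count=1: revealed 1 new [(4,0)] -> total=7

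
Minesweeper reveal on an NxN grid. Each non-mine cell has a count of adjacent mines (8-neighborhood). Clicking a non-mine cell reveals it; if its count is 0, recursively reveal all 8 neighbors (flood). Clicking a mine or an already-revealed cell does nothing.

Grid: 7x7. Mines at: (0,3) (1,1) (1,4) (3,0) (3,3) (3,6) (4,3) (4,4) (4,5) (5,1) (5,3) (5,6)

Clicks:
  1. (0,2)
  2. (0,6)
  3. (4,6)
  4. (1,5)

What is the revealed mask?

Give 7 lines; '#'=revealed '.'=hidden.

Answer: ..#..##
.....##
.....##
.......
......#
.......
.......

Derivation:
Click 1 (0,2) count=2: revealed 1 new [(0,2)] -> total=1
Click 2 (0,6) count=0: revealed 6 new [(0,5) (0,6) (1,5) (1,6) (2,5) (2,6)] -> total=7
Click 3 (4,6) count=3: revealed 1 new [(4,6)] -> total=8
Click 4 (1,5) count=1: revealed 0 new [(none)] -> total=8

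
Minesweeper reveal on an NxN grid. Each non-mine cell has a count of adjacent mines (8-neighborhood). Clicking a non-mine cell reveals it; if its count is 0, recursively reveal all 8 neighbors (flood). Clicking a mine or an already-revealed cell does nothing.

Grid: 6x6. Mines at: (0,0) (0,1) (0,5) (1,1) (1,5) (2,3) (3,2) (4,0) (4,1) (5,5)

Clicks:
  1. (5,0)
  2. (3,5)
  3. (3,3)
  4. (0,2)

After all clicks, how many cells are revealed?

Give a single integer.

Click 1 (5,0) count=2: revealed 1 new [(5,0)] -> total=1
Click 2 (3,5) count=0: revealed 6 new [(2,4) (2,5) (3,4) (3,5) (4,4) (4,5)] -> total=7
Click 3 (3,3) count=2: revealed 1 new [(3,3)] -> total=8
Click 4 (0,2) count=2: revealed 1 new [(0,2)] -> total=9

Answer: 9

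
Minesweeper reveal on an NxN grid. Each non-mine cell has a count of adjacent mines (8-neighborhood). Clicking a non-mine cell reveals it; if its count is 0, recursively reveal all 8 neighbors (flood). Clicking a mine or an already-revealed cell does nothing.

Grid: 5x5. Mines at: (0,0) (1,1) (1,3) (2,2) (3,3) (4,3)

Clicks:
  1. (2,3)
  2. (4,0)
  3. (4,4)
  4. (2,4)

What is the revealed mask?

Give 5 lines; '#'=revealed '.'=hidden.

Answer: .....
.....
##.##
###..
###.#

Derivation:
Click 1 (2,3) count=3: revealed 1 new [(2,3)] -> total=1
Click 2 (4,0) count=0: revealed 8 new [(2,0) (2,1) (3,0) (3,1) (3,2) (4,0) (4,1) (4,2)] -> total=9
Click 3 (4,4) count=2: revealed 1 new [(4,4)] -> total=10
Click 4 (2,4) count=2: revealed 1 new [(2,4)] -> total=11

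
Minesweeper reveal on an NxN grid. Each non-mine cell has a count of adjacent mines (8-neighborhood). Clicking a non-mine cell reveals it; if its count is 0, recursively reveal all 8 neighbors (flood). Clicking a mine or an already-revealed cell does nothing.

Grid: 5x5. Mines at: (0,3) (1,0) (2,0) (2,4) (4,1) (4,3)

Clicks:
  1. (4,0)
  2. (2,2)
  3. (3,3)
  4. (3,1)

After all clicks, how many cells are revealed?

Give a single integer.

Answer: 10

Derivation:
Click 1 (4,0) count=1: revealed 1 new [(4,0)] -> total=1
Click 2 (2,2) count=0: revealed 9 new [(1,1) (1,2) (1,3) (2,1) (2,2) (2,3) (3,1) (3,2) (3,3)] -> total=10
Click 3 (3,3) count=2: revealed 0 new [(none)] -> total=10
Click 4 (3,1) count=2: revealed 0 new [(none)] -> total=10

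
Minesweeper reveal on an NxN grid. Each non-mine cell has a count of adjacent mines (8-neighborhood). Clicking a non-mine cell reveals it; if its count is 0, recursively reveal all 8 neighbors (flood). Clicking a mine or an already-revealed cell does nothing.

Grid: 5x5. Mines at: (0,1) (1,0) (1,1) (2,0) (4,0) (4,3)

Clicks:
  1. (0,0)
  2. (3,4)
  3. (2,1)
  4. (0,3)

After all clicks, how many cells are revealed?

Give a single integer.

Answer: 14

Derivation:
Click 1 (0,0) count=3: revealed 1 new [(0,0)] -> total=1
Click 2 (3,4) count=1: revealed 1 new [(3,4)] -> total=2
Click 3 (2,1) count=3: revealed 1 new [(2,1)] -> total=3
Click 4 (0,3) count=0: revealed 11 new [(0,2) (0,3) (0,4) (1,2) (1,3) (1,4) (2,2) (2,3) (2,4) (3,2) (3,3)] -> total=14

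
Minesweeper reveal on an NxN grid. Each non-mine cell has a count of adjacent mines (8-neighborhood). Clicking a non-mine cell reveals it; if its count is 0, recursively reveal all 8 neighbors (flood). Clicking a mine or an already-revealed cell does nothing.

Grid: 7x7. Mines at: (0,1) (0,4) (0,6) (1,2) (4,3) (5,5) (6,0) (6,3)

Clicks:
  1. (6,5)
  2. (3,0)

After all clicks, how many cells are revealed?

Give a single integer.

Answer: 15

Derivation:
Click 1 (6,5) count=1: revealed 1 new [(6,5)] -> total=1
Click 2 (3,0) count=0: revealed 14 new [(1,0) (1,1) (2,0) (2,1) (2,2) (3,0) (3,1) (3,2) (4,0) (4,1) (4,2) (5,0) (5,1) (5,2)] -> total=15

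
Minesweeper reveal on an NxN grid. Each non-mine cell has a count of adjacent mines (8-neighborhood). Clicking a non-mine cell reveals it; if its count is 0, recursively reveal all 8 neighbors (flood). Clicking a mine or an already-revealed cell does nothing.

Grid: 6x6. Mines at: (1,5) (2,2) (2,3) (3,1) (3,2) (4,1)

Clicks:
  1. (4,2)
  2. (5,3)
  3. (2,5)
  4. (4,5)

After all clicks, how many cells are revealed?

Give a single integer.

Click 1 (4,2) count=3: revealed 1 new [(4,2)] -> total=1
Click 2 (5,3) count=0: revealed 12 new [(2,4) (2,5) (3,3) (3,4) (3,5) (4,3) (4,4) (4,5) (5,2) (5,3) (5,4) (5,5)] -> total=13
Click 3 (2,5) count=1: revealed 0 new [(none)] -> total=13
Click 4 (4,5) count=0: revealed 0 new [(none)] -> total=13

Answer: 13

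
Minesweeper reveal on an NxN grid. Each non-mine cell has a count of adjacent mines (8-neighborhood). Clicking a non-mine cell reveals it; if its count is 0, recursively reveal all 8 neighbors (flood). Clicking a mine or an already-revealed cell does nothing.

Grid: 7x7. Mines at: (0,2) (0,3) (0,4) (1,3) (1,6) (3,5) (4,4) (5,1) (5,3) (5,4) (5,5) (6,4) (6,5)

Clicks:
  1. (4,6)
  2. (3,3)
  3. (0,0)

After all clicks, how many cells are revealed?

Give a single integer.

Click 1 (4,6) count=2: revealed 1 new [(4,6)] -> total=1
Click 2 (3,3) count=1: revealed 1 new [(3,3)] -> total=2
Click 3 (0,0) count=0: revealed 16 new [(0,0) (0,1) (1,0) (1,1) (1,2) (2,0) (2,1) (2,2) (2,3) (3,0) (3,1) (3,2) (4,0) (4,1) (4,2) (4,3)] -> total=18

Answer: 18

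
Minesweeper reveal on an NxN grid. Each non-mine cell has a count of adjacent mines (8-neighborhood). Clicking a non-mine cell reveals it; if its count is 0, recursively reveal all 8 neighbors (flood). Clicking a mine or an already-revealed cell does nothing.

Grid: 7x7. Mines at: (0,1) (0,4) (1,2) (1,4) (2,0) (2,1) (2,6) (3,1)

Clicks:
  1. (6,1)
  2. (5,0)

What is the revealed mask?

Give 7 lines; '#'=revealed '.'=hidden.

Answer: .......
.......
..####.
..#####
#######
#######
#######

Derivation:
Click 1 (6,1) count=0: revealed 30 new [(2,2) (2,3) (2,4) (2,5) (3,2) (3,3) (3,4) (3,5) (3,6) (4,0) (4,1) (4,2) (4,3) (4,4) (4,5) (4,6) (5,0) (5,1) (5,2) (5,3) (5,4) (5,5) (5,6) (6,0) (6,1) (6,2) (6,3) (6,4) (6,5) (6,6)] -> total=30
Click 2 (5,0) count=0: revealed 0 new [(none)] -> total=30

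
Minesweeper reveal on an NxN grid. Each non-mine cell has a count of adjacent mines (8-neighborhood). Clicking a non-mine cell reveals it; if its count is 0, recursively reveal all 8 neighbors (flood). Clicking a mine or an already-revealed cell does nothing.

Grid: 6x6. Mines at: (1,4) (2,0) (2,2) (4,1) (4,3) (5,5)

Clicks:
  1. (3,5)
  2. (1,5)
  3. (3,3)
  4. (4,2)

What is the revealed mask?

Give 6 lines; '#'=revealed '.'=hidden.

Click 1 (3,5) count=0: revealed 6 new [(2,4) (2,5) (3,4) (3,5) (4,4) (4,5)] -> total=6
Click 2 (1,5) count=1: revealed 1 new [(1,5)] -> total=7
Click 3 (3,3) count=2: revealed 1 new [(3,3)] -> total=8
Click 4 (4,2) count=2: revealed 1 new [(4,2)] -> total=9

Answer: ......
.....#
....##
...###
..#.##
......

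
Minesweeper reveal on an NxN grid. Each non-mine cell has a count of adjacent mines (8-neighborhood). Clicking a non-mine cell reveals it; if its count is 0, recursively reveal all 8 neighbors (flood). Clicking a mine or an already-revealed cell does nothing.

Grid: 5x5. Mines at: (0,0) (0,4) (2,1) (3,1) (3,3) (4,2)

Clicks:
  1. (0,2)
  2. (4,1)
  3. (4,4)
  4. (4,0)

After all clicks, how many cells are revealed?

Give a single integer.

Click 1 (0,2) count=0: revealed 6 new [(0,1) (0,2) (0,3) (1,1) (1,2) (1,3)] -> total=6
Click 2 (4,1) count=2: revealed 1 new [(4,1)] -> total=7
Click 3 (4,4) count=1: revealed 1 new [(4,4)] -> total=8
Click 4 (4,0) count=1: revealed 1 new [(4,0)] -> total=9

Answer: 9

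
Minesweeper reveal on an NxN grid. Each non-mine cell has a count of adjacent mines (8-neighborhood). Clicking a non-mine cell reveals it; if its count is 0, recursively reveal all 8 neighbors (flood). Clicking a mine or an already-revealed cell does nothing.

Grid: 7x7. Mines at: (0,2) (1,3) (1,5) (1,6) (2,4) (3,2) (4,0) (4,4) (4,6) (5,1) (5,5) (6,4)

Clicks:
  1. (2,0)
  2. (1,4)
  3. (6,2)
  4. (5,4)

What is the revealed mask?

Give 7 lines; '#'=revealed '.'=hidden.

Click 1 (2,0) count=0: revealed 8 new [(0,0) (0,1) (1,0) (1,1) (2,0) (2,1) (3,0) (3,1)] -> total=8
Click 2 (1,4) count=3: revealed 1 new [(1,4)] -> total=9
Click 3 (6,2) count=1: revealed 1 new [(6,2)] -> total=10
Click 4 (5,4) count=3: revealed 1 new [(5,4)] -> total=11

Answer: ##.....
##..#..
##.....
##.....
.......
....#..
..#....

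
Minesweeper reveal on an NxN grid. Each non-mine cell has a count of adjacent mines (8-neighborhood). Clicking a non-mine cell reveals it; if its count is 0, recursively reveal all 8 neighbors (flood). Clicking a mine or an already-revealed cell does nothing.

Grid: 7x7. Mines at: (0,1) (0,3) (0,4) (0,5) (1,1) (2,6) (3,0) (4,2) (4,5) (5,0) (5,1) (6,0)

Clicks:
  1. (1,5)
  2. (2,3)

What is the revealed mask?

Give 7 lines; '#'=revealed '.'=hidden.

Click 1 (1,5) count=3: revealed 1 new [(1,5)] -> total=1
Click 2 (2,3) count=0: revealed 11 new [(1,2) (1,3) (1,4) (2,2) (2,3) (2,4) (2,5) (3,2) (3,3) (3,4) (3,5)] -> total=12

Answer: .......
..####.
..####.
..####.
.......
.......
.......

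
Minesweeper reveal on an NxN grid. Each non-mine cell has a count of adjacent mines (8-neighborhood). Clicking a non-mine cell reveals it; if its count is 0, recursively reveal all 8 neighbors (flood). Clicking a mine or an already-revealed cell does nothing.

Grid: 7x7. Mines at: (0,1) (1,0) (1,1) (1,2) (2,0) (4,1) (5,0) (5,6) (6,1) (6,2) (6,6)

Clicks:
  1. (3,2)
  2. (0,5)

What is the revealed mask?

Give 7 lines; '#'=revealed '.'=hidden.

Answer: ...####
...####
..#####
..#####
..#####
..####.
...###.

Derivation:
Click 1 (3,2) count=1: revealed 1 new [(3,2)] -> total=1
Click 2 (0,5) count=0: revealed 29 new [(0,3) (0,4) (0,5) (0,6) (1,3) (1,4) (1,5) (1,6) (2,2) (2,3) (2,4) (2,5) (2,6) (3,3) (3,4) (3,5) (3,6) (4,2) (4,3) (4,4) (4,5) (4,6) (5,2) (5,3) (5,4) (5,5) (6,3) (6,4) (6,5)] -> total=30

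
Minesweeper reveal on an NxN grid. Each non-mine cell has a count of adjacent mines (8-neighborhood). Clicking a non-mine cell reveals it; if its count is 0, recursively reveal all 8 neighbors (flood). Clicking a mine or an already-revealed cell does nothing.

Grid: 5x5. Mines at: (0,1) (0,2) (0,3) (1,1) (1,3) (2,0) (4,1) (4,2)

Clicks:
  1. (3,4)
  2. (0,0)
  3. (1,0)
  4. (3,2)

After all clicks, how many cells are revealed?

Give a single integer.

Click 1 (3,4) count=0: revealed 6 new [(2,3) (2,4) (3,3) (3,4) (4,3) (4,4)] -> total=6
Click 2 (0,0) count=2: revealed 1 new [(0,0)] -> total=7
Click 3 (1,0) count=3: revealed 1 new [(1,0)] -> total=8
Click 4 (3,2) count=2: revealed 1 new [(3,2)] -> total=9

Answer: 9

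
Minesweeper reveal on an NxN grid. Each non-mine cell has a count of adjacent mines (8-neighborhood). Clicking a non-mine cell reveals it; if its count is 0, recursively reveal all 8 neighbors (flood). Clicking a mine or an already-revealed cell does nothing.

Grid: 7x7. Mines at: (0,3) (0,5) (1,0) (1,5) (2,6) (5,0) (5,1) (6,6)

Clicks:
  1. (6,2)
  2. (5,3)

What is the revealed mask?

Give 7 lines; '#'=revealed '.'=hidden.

Answer: .......
.####..
######.
#######
#######
..#####
..####.

Derivation:
Click 1 (6,2) count=1: revealed 1 new [(6,2)] -> total=1
Click 2 (5,3) count=0: revealed 32 new [(1,1) (1,2) (1,3) (1,4) (2,0) (2,1) (2,2) (2,3) (2,4) (2,5) (3,0) (3,1) (3,2) (3,3) (3,4) (3,5) (3,6) (4,0) (4,1) (4,2) (4,3) (4,4) (4,5) (4,6) (5,2) (5,3) (5,4) (5,5) (5,6) (6,3) (6,4) (6,5)] -> total=33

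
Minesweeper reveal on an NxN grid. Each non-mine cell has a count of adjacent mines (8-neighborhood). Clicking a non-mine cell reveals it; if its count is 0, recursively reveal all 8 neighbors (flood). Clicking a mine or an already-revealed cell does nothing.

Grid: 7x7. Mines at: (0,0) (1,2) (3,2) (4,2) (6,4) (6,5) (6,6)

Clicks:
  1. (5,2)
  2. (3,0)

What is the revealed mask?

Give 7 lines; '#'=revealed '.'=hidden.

Click 1 (5,2) count=1: revealed 1 new [(5,2)] -> total=1
Click 2 (3,0) count=0: revealed 15 new [(1,0) (1,1) (2,0) (2,1) (3,0) (3,1) (4,0) (4,1) (5,0) (5,1) (5,3) (6,0) (6,1) (6,2) (6,3)] -> total=16

Answer: .......
##.....
##.....
##.....
##.....
####...
####...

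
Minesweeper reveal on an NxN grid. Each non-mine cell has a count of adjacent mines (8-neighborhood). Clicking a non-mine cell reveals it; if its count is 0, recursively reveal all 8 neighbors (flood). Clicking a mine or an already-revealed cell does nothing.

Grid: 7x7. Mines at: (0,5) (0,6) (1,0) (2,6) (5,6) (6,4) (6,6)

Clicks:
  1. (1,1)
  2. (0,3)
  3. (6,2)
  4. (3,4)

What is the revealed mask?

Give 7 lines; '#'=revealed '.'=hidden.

Answer: .####..
.#####.
######.
######.
######.
######.
####...

Derivation:
Click 1 (1,1) count=1: revealed 1 new [(1,1)] -> total=1
Click 2 (0,3) count=0: revealed 36 new [(0,1) (0,2) (0,3) (0,4) (1,2) (1,3) (1,4) (1,5) (2,0) (2,1) (2,2) (2,3) (2,4) (2,5) (3,0) (3,1) (3,2) (3,3) (3,4) (3,5) (4,0) (4,1) (4,2) (4,3) (4,4) (4,5) (5,0) (5,1) (5,2) (5,3) (5,4) (5,5) (6,0) (6,1) (6,2) (6,3)] -> total=37
Click 3 (6,2) count=0: revealed 0 new [(none)] -> total=37
Click 4 (3,4) count=0: revealed 0 new [(none)] -> total=37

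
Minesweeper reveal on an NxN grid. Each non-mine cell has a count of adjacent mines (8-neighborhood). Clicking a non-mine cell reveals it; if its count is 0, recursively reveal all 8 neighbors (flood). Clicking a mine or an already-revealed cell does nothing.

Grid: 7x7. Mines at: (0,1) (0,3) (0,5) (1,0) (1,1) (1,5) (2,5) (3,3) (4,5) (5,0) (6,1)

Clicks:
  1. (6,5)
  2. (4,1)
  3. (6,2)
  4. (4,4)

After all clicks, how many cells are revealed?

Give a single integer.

Click 1 (6,5) count=0: revealed 13 new [(4,2) (4,3) (4,4) (5,2) (5,3) (5,4) (5,5) (5,6) (6,2) (6,3) (6,4) (6,5) (6,6)] -> total=13
Click 2 (4,1) count=1: revealed 1 new [(4,1)] -> total=14
Click 3 (6,2) count=1: revealed 0 new [(none)] -> total=14
Click 4 (4,4) count=2: revealed 0 new [(none)] -> total=14

Answer: 14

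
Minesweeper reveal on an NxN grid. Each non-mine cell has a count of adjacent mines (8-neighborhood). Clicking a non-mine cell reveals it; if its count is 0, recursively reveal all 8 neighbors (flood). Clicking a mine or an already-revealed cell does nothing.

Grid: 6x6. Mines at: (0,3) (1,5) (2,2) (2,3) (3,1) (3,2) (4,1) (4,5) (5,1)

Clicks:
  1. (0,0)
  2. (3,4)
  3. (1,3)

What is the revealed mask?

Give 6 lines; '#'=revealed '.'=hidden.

Answer: ###...
####..
##....
....#.
......
......

Derivation:
Click 1 (0,0) count=0: revealed 8 new [(0,0) (0,1) (0,2) (1,0) (1,1) (1,2) (2,0) (2,1)] -> total=8
Click 2 (3,4) count=2: revealed 1 new [(3,4)] -> total=9
Click 3 (1,3) count=3: revealed 1 new [(1,3)] -> total=10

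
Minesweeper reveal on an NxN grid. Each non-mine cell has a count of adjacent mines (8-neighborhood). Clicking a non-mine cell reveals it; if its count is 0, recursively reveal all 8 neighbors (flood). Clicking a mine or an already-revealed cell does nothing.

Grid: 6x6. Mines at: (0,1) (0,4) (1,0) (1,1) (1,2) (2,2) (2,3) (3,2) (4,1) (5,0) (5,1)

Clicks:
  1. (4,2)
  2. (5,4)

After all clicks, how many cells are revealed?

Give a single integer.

Click 1 (4,2) count=3: revealed 1 new [(4,2)] -> total=1
Click 2 (5,4) count=0: revealed 14 new [(1,4) (1,5) (2,4) (2,5) (3,3) (3,4) (3,5) (4,3) (4,4) (4,5) (5,2) (5,3) (5,4) (5,5)] -> total=15

Answer: 15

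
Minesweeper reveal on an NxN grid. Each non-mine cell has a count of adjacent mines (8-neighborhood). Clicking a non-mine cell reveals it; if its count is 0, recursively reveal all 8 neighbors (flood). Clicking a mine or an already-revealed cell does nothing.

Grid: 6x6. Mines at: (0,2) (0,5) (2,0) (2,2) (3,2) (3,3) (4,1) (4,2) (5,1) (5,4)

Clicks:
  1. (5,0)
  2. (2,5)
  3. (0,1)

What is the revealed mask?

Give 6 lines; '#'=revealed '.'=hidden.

Answer: .#....
....##
....##
....##
....##
#.....

Derivation:
Click 1 (5,0) count=2: revealed 1 new [(5,0)] -> total=1
Click 2 (2,5) count=0: revealed 8 new [(1,4) (1,5) (2,4) (2,5) (3,4) (3,5) (4,4) (4,5)] -> total=9
Click 3 (0,1) count=1: revealed 1 new [(0,1)] -> total=10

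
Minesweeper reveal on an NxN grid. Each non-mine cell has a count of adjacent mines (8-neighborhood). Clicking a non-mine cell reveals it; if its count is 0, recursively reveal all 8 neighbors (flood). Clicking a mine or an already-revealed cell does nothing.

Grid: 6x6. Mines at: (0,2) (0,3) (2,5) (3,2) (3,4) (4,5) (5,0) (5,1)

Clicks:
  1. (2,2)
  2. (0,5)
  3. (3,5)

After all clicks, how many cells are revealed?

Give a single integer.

Click 1 (2,2) count=1: revealed 1 new [(2,2)] -> total=1
Click 2 (0,5) count=0: revealed 4 new [(0,4) (0,5) (1,4) (1,5)] -> total=5
Click 3 (3,5) count=3: revealed 1 new [(3,5)] -> total=6

Answer: 6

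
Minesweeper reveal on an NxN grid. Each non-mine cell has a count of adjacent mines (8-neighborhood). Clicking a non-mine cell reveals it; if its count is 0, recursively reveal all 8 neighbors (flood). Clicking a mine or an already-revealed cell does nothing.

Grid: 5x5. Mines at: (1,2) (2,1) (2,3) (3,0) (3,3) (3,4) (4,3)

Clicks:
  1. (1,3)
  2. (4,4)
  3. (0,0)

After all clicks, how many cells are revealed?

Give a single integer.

Click 1 (1,3) count=2: revealed 1 new [(1,3)] -> total=1
Click 2 (4,4) count=3: revealed 1 new [(4,4)] -> total=2
Click 3 (0,0) count=0: revealed 4 new [(0,0) (0,1) (1,0) (1,1)] -> total=6

Answer: 6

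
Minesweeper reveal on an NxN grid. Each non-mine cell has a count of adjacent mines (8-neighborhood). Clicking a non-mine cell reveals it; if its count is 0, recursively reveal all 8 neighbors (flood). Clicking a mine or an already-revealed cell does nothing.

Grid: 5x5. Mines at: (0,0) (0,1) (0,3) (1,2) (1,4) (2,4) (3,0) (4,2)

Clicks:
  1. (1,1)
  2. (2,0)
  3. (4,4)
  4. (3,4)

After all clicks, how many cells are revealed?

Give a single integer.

Click 1 (1,1) count=3: revealed 1 new [(1,1)] -> total=1
Click 2 (2,0) count=1: revealed 1 new [(2,0)] -> total=2
Click 3 (4,4) count=0: revealed 4 new [(3,3) (3,4) (4,3) (4,4)] -> total=6
Click 4 (3,4) count=1: revealed 0 new [(none)] -> total=6

Answer: 6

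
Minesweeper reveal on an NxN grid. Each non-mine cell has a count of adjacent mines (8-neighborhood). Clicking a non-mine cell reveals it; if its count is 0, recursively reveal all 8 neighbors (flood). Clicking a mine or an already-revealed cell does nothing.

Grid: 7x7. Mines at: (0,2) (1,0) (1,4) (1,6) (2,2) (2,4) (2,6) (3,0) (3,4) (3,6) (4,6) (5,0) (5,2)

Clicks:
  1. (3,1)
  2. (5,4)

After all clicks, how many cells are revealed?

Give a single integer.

Click 1 (3,1) count=2: revealed 1 new [(3,1)] -> total=1
Click 2 (5,4) count=0: revealed 11 new [(4,3) (4,4) (4,5) (5,3) (5,4) (5,5) (5,6) (6,3) (6,4) (6,5) (6,6)] -> total=12

Answer: 12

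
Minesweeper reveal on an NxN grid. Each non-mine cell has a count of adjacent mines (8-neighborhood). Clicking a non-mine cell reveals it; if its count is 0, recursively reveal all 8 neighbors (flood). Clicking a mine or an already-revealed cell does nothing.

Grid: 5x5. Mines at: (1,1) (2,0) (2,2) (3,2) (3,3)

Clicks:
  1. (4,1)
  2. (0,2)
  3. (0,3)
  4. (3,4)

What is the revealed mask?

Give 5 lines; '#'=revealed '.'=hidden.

Answer: ..###
..###
...##
....#
.#...

Derivation:
Click 1 (4,1) count=1: revealed 1 new [(4,1)] -> total=1
Click 2 (0,2) count=1: revealed 1 new [(0,2)] -> total=2
Click 3 (0,3) count=0: revealed 7 new [(0,3) (0,4) (1,2) (1,3) (1,4) (2,3) (2,4)] -> total=9
Click 4 (3,4) count=1: revealed 1 new [(3,4)] -> total=10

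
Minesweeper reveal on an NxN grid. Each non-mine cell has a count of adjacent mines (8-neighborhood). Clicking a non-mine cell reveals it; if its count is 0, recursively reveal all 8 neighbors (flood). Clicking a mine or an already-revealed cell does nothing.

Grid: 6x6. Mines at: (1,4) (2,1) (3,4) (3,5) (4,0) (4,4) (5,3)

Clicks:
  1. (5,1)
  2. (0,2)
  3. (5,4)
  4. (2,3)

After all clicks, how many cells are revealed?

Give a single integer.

Answer: 11

Derivation:
Click 1 (5,1) count=1: revealed 1 new [(5,1)] -> total=1
Click 2 (0,2) count=0: revealed 8 new [(0,0) (0,1) (0,2) (0,3) (1,0) (1,1) (1,2) (1,3)] -> total=9
Click 3 (5,4) count=2: revealed 1 new [(5,4)] -> total=10
Click 4 (2,3) count=2: revealed 1 new [(2,3)] -> total=11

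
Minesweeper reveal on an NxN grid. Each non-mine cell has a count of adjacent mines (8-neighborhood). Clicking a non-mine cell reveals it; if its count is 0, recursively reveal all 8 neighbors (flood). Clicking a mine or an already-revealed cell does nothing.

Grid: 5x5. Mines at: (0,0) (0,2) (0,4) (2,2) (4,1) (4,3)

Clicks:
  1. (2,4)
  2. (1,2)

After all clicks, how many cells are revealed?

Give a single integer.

Click 1 (2,4) count=0: revealed 6 new [(1,3) (1,4) (2,3) (2,4) (3,3) (3,4)] -> total=6
Click 2 (1,2) count=2: revealed 1 new [(1,2)] -> total=7

Answer: 7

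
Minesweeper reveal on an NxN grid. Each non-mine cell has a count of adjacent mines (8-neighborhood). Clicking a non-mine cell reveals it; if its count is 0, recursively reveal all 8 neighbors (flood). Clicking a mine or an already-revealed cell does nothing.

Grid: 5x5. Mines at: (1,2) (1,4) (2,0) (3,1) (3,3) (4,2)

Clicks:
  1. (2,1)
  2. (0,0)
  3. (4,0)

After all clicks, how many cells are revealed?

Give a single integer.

Click 1 (2,1) count=3: revealed 1 new [(2,1)] -> total=1
Click 2 (0,0) count=0: revealed 4 new [(0,0) (0,1) (1,0) (1,1)] -> total=5
Click 3 (4,0) count=1: revealed 1 new [(4,0)] -> total=6

Answer: 6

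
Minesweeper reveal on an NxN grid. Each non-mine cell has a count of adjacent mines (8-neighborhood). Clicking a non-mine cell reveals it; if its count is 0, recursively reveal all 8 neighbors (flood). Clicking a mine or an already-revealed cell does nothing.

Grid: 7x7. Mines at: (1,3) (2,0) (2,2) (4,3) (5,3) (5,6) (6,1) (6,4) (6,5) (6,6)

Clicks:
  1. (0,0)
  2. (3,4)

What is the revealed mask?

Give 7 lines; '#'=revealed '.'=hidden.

Answer: ###....
###....
.......
....#..
.......
.......
.......

Derivation:
Click 1 (0,0) count=0: revealed 6 new [(0,0) (0,1) (0,2) (1,0) (1,1) (1,2)] -> total=6
Click 2 (3,4) count=1: revealed 1 new [(3,4)] -> total=7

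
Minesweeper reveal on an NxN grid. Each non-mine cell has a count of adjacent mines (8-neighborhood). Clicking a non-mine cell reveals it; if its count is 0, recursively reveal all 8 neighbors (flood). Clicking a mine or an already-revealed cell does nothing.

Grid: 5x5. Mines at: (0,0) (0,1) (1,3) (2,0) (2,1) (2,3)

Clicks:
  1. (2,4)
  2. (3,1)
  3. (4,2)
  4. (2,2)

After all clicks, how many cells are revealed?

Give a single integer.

Answer: 12

Derivation:
Click 1 (2,4) count=2: revealed 1 new [(2,4)] -> total=1
Click 2 (3,1) count=2: revealed 1 new [(3,1)] -> total=2
Click 3 (4,2) count=0: revealed 9 new [(3,0) (3,2) (3,3) (3,4) (4,0) (4,1) (4,2) (4,3) (4,4)] -> total=11
Click 4 (2,2) count=3: revealed 1 new [(2,2)] -> total=12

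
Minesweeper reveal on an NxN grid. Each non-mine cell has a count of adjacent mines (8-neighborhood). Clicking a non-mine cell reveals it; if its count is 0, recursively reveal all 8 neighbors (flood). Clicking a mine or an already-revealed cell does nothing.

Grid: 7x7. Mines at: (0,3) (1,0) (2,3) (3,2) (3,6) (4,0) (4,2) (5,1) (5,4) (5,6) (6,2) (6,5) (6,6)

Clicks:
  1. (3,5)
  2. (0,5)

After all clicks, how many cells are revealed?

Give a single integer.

Click 1 (3,5) count=1: revealed 1 new [(3,5)] -> total=1
Click 2 (0,5) count=0: revealed 9 new [(0,4) (0,5) (0,6) (1,4) (1,5) (1,6) (2,4) (2,5) (2,6)] -> total=10

Answer: 10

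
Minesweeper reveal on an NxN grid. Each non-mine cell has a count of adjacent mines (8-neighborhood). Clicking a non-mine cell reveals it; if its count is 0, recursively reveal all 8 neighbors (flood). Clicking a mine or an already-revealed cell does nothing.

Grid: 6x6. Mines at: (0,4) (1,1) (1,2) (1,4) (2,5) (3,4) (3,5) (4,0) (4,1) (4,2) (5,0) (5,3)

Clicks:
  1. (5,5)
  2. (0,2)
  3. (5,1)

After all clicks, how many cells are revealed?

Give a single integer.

Click 1 (5,5) count=0: revealed 4 new [(4,4) (4,5) (5,4) (5,5)] -> total=4
Click 2 (0,2) count=2: revealed 1 new [(0,2)] -> total=5
Click 3 (5,1) count=4: revealed 1 new [(5,1)] -> total=6

Answer: 6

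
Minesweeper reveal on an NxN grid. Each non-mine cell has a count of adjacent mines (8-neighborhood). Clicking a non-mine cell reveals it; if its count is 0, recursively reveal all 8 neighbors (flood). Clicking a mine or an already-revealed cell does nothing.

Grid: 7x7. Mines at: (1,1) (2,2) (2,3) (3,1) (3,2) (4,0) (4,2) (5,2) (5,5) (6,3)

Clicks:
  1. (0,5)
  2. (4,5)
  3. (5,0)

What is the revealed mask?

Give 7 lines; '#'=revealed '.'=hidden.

Click 1 (0,5) count=0: revealed 19 new [(0,2) (0,3) (0,4) (0,5) (0,6) (1,2) (1,3) (1,4) (1,5) (1,6) (2,4) (2,5) (2,6) (3,4) (3,5) (3,6) (4,4) (4,5) (4,6)] -> total=19
Click 2 (4,5) count=1: revealed 0 new [(none)] -> total=19
Click 3 (5,0) count=1: revealed 1 new [(5,0)] -> total=20

Answer: ..#####
..#####
....###
....###
....###
#......
.......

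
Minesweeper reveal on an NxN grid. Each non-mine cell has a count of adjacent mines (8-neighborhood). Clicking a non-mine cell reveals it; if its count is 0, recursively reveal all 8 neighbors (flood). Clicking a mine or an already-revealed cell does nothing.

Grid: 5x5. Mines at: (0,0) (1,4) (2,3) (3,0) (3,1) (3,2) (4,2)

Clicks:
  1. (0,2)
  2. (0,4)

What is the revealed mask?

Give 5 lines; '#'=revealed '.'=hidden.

Answer: .####
.###.
.....
.....
.....

Derivation:
Click 1 (0,2) count=0: revealed 6 new [(0,1) (0,2) (0,3) (1,1) (1,2) (1,3)] -> total=6
Click 2 (0,4) count=1: revealed 1 new [(0,4)] -> total=7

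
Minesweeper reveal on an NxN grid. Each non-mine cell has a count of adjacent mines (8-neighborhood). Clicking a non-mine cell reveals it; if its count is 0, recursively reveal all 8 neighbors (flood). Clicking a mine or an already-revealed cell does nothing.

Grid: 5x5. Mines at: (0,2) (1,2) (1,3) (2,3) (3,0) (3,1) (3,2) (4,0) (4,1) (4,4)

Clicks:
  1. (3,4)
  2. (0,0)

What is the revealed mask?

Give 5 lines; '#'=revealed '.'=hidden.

Click 1 (3,4) count=2: revealed 1 new [(3,4)] -> total=1
Click 2 (0,0) count=0: revealed 6 new [(0,0) (0,1) (1,0) (1,1) (2,0) (2,1)] -> total=7

Answer: ##...
##...
##...
....#
.....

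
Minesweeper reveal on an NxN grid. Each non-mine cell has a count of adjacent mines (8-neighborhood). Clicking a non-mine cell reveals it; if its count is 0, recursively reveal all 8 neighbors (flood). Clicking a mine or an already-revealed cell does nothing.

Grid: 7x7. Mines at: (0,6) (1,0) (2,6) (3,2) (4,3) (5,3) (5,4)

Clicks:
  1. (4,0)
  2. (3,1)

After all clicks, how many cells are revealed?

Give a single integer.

Click 1 (4,0) count=0: revealed 13 new [(2,0) (2,1) (3,0) (3,1) (4,0) (4,1) (4,2) (5,0) (5,1) (5,2) (6,0) (6,1) (6,2)] -> total=13
Click 2 (3,1) count=1: revealed 0 new [(none)] -> total=13

Answer: 13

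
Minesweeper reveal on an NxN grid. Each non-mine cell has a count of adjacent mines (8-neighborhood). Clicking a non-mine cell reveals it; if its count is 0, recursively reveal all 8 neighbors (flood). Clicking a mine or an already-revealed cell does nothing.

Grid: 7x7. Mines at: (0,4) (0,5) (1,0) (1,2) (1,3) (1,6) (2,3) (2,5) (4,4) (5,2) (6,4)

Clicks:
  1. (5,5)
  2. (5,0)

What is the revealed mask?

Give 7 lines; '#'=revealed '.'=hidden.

Answer: .......
.......
###....
###....
###....
##...#.
##.....

Derivation:
Click 1 (5,5) count=2: revealed 1 new [(5,5)] -> total=1
Click 2 (5,0) count=0: revealed 13 new [(2,0) (2,1) (2,2) (3,0) (3,1) (3,2) (4,0) (4,1) (4,2) (5,0) (5,1) (6,0) (6,1)] -> total=14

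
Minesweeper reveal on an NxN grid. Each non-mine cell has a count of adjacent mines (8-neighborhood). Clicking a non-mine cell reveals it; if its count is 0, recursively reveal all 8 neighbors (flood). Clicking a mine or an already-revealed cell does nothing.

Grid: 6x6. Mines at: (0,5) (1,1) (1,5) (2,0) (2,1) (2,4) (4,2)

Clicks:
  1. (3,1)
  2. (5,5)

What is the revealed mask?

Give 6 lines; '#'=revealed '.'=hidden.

Answer: ......
......
......
.#.###
...###
...###

Derivation:
Click 1 (3,1) count=3: revealed 1 new [(3,1)] -> total=1
Click 2 (5,5) count=0: revealed 9 new [(3,3) (3,4) (3,5) (4,3) (4,4) (4,5) (5,3) (5,4) (5,5)] -> total=10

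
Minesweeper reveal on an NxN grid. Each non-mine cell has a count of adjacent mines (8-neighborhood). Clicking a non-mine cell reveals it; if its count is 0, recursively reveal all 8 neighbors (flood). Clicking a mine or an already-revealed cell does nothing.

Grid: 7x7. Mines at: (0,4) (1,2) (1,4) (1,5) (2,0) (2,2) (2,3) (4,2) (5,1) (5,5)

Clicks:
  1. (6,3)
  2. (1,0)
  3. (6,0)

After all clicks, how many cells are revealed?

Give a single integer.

Answer: 8

Derivation:
Click 1 (6,3) count=0: revealed 6 new [(5,2) (5,3) (5,4) (6,2) (6,3) (6,4)] -> total=6
Click 2 (1,0) count=1: revealed 1 new [(1,0)] -> total=7
Click 3 (6,0) count=1: revealed 1 new [(6,0)] -> total=8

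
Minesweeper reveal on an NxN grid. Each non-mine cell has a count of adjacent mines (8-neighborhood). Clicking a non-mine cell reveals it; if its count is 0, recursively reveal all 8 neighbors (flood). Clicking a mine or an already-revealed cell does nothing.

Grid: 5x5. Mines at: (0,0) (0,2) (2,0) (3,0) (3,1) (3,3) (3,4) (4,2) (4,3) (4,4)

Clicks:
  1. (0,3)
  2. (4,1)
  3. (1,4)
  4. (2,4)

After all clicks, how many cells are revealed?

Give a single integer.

Answer: 7

Derivation:
Click 1 (0,3) count=1: revealed 1 new [(0,3)] -> total=1
Click 2 (4,1) count=3: revealed 1 new [(4,1)] -> total=2
Click 3 (1,4) count=0: revealed 5 new [(0,4) (1,3) (1,4) (2,3) (2,4)] -> total=7
Click 4 (2,4) count=2: revealed 0 new [(none)] -> total=7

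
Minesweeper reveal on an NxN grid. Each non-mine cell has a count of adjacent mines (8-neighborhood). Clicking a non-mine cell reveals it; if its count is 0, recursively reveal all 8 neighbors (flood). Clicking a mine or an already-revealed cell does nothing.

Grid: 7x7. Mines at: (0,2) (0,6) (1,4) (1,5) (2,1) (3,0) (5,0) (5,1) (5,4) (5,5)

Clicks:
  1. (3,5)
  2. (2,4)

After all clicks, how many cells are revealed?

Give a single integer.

Answer: 15

Derivation:
Click 1 (3,5) count=0: revealed 15 new [(2,2) (2,3) (2,4) (2,5) (2,6) (3,2) (3,3) (3,4) (3,5) (3,6) (4,2) (4,3) (4,4) (4,5) (4,6)] -> total=15
Click 2 (2,4) count=2: revealed 0 new [(none)] -> total=15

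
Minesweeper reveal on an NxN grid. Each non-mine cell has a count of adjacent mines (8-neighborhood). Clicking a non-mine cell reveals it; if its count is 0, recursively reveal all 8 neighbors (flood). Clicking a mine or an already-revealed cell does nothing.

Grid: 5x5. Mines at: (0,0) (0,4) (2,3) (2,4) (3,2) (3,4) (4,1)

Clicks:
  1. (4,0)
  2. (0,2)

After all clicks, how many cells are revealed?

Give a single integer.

Click 1 (4,0) count=1: revealed 1 new [(4,0)] -> total=1
Click 2 (0,2) count=0: revealed 6 new [(0,1) (0,2) (0,3) (1,1) (1,2) (1,3)] -> total=7

Answer: 7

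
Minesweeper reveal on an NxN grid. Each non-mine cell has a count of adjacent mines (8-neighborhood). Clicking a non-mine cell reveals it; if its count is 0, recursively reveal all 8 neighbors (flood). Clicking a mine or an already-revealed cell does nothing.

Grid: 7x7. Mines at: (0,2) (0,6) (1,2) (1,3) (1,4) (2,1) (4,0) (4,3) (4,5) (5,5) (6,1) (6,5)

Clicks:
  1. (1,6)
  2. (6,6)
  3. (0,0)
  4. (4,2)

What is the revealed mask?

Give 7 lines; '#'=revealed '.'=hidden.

Click 1 (1,6) count=1: revealed 1 new [(1,6)] -> total=1
Click 2 (6,6) count=2: revealed 1 new [(6,6)] -> total=2
Click 3 (0,0) count=0: revealed 4 new [(0,0) (0,1) (1,0) (1,1)] -> total=6
Click 4 (4,2) count=1: revealed 1 new [(4,2)] -> total=7

Answer: ##.....
##....#
.......
.......
..#....
.......
......#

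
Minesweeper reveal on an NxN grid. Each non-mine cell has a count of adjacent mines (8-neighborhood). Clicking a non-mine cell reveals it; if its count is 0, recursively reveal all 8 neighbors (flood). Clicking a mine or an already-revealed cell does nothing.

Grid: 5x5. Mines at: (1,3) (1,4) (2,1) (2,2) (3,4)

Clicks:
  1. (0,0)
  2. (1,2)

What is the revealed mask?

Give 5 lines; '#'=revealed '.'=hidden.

Answer: ###..
###..
.....
.....
.....

Derivation:
Click 1 (0,0) count=0: revealed 6 new [(0,0) (0,1) (0,2) (1,0) (1,1) (1,2)] -> total=6
Click 2 (1,2) count=3: revealed 0 new [(none)] -> total=6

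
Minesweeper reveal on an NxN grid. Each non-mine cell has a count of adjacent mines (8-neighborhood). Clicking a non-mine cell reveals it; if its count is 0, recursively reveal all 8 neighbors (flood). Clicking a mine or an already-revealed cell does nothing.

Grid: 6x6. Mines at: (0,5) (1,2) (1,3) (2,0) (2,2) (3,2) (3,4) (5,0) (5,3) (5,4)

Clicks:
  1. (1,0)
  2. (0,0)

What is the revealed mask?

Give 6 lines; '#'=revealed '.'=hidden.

Click 1 (1,0) count=1: revealed 1 new [(1,0)] -> total=1
Click 2 (0,0) count=0: revealed 3 new [(0,0) (0,1) (1,1)] -> total=4

Answer: ##....
##....
......
......
......
......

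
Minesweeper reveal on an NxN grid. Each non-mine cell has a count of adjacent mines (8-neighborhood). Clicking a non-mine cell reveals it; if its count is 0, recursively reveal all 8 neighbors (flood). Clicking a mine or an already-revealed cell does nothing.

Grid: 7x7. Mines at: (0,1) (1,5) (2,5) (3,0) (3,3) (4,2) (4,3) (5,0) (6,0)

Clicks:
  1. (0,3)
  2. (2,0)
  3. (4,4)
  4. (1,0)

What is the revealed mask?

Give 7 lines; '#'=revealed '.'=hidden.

Answer: ..###..
#.###..
#.###..
.......
....#..
.......
.......

Derivation:
Click 1 (0,3) count=0: revealed 9 new [(0,2) (0,3) (0,4) (1,2) (1,3) (1,4) (2,2) (2,3) (2,4)] -> total=9
Click 2 (2,0) count=1: revealed 1 new [(2,0)] -> total=10
Click 3 (4,4) count=2: revealed 1 new [(4,4)] -> total=11
Click 4 (1,0) count=1: revealed 1 new [(1,0)] -> total=12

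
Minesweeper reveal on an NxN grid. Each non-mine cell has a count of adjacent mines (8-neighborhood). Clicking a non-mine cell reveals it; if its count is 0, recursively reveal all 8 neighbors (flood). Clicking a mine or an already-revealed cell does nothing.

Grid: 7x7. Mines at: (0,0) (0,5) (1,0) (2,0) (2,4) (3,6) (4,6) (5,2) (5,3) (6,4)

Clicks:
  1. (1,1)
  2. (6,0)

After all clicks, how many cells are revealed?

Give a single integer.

Answer: 9

Derivation:
Click 1 (1,1) count=3: revealed 1 new [(1,1)] -> total=1
Click 2 (6,0) count=0: revealed 8 new [(3,0) (3,1) (4,0) (4,1) (5,0) (5,1) (6,0) (6,1)] -> total=9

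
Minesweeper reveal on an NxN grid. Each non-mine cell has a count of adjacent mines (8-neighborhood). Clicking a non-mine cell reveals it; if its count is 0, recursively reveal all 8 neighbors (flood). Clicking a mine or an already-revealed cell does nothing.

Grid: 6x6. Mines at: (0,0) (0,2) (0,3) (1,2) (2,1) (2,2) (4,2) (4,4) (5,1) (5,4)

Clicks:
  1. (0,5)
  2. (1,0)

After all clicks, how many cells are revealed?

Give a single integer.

Answer: 12

Derivation:
Click 1 (0,5) count=0: revealed 11 new [(0,4) (0,5) (1,3) (1,4) (1,5) (2,3) (2,4) (2,5) (3,3) (3,4) (3,5)] -> total=11
Click 2 (1,0) count=2: revealed 1 new [(1,0)] -> total=12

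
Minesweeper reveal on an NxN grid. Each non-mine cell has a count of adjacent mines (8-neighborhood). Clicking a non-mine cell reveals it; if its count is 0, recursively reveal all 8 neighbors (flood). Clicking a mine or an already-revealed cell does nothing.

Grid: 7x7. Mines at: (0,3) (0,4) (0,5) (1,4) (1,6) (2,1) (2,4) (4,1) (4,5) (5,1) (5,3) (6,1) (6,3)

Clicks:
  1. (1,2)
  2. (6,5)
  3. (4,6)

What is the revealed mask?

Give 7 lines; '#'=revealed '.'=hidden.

Click 1 (1,2) count=2: revealed 1 new [(1,2)] -> total=1
Click 2 (6,5) count=0: revealed 6 new [(5,4) (5,5) (5,6) (6,4) (6,5) (6,6)] -> total=7
Click 3 (4,6) count=1: revealed 1 new [(4,6)] -> total=8

Answer: .......
..#....
.......
.......
......#
....###
....###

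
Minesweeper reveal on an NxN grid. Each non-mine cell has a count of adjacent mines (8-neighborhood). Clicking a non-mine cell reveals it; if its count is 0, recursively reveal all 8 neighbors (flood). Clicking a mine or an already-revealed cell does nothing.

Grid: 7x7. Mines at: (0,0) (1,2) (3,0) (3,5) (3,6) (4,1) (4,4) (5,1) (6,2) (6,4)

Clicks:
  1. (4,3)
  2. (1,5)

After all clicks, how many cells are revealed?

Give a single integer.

Click 1 (4,3) count=1: revealed 1 new [(4,3)] -> total=1
Click 2 (1,5) count=0: revealed 12 new [(0,3) (0,4) (0,5) (0,6) (1,3) (1,4) (1,5) (1,6) (2,3) (2,4) (2,5) (2,6)] -> total=13

Answer: 13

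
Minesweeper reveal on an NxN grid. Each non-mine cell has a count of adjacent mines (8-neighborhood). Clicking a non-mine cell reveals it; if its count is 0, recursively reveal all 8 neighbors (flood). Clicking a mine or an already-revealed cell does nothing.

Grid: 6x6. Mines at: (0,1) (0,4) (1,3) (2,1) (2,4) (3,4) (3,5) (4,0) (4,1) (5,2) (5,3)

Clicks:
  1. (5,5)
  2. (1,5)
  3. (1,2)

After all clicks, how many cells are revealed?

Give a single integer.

Click 1 (5,5) count=0: revealed 4 new [(4,4) (4,5) (5,4) (5,5)] -> total=4
Click 2 (1,5) count=2: revealed 1 new [(1,5)] -> total=5
Click 3 (1,2) count=3: revealed 1 new [(1,2)] -> total=6

Answer: 6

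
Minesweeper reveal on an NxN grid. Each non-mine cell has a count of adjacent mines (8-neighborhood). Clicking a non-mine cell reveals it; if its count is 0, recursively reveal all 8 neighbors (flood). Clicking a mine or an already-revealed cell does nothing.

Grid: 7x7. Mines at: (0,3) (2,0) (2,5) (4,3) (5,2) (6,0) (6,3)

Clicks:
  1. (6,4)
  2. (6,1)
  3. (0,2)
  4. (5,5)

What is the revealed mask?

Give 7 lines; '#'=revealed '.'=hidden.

Click 1 (6,4) count=1: revealed 1 new [(6,4)] -> total=1
Click 2 (6,1) count=2: revealed 1 new [(6,1)] -> total=2
Click 3 (0,2) count=1: revealed 1 new [(0,2)] -> total=3
Click 4 (5,5) count=0: revealed 11 new [(3,4) (3,5) (3,6) (4,4) (4,5) (4,6) (5,4) (5,5) (5,6) (6,5) (6,6)] -> total=14

Answer: ..#....
.......
.......
....###
....###
....###
.#..###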